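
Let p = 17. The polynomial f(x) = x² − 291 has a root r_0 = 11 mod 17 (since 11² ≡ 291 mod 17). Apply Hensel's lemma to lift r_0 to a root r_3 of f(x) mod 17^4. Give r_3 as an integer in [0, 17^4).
r_3 = 22298 (mod 83521)

Hensel's recurrence: r_{i+1} = r_i − f(r_i)·(f′(r_i))^{-1} mod 17^{i+2}, with f′(x) = 2x. Iterate:
  r_0 = 11 (mod 17)
  r_1 = 45 (mod 289)
  r_2 = 2646 (mod 4913)
  r_3 = 22298 (mod 83521)
Final: r_3 = 22298, and one checks f(r_3) ≡ 0 mod 17^4.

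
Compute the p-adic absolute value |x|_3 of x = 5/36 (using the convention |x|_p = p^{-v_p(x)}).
|5/36|_3 = 9

Step 1 — compute v_3(x) by factoring powers of 3 out of the numerator and denominator: v_3(5/36) = -2. Step 2 — apply |x|_p = p^{-v_p(x)} = 3^{2} = 9.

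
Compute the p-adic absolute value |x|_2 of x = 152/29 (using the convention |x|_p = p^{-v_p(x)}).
|152/29|_2 = 1/8

Step 1 — compute v_2(x) by factoring powers of 2 out of the numerator and denominator: v_2(152/29) = 3. Step 2 — apply |x|_p = p^{-v_p(x)} = 2^{-3} = 1/8.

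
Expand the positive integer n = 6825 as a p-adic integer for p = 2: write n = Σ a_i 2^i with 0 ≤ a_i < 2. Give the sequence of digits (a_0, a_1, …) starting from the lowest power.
(a_0, a_1, …) = (1, 0, 0, 1, 0, 1, 0, 1, 0, 1, 0, 1, 1)

Repeated division by 2 gives the digits low-to-high: 6825 = 1 + 1·2^3 + 1·2^5 + 1·2^7 + 1·2^9 + 1·2^11 + 1·2^12. Digit sequence: (1, 0, 0, 1, 0, 1, 0, 1, 0, 1, 0, 1, 1).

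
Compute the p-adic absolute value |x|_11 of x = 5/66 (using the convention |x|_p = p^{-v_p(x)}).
|5/66|_11 = 11

Step 1 — compute v_11(x) by factoring powers of 11 out of the numerator and denominator: v_11(5/66) = -1. Step 2 — apply |x|_p = p^{-v_p(x)} = 11^{1} = 11.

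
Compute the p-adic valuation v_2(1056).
v_2(1056) = 5

v_2(n) is the largest exponent k such that 2^k divides n. Factor out: 1056 = 2^5 · 33. (Sign doesn't affect v_p.) So v_2(1056) = 5.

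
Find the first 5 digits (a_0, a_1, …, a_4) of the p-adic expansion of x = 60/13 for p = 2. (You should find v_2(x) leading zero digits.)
(a_0, …, a_4) = (0, 0, 1, 1, 0)

v_2(60/13) = 2, so a_0 = ... = a_1 = 0. Factor out: x = 2^2 · u with u = 15/13 a unit in ℤ_2. Expand u iteratively via a_{v+i} = u_i mod 2, u_{i+1} = (u_i − a_{v+i})/2:
  u_0 = 15/13;  a_2 = 1;  u_1 = (u_0 − 1)/2 = 1/13
  u_1 = 1/13;  a_3 = 1;  u_2 = (u_1 − 1)/2 = -6/13
  u_2 = -6/13;  a_4 = 0;  u_3 = (u_2 − 0)/2 = -3/13
Digits: (0, 0, 1, 1, 0).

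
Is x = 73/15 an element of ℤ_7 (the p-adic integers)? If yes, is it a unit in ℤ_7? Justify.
x ∈ ℤ_7^× (unit); v_7(x) = 0

ℤ_7 = {x ∈ ℚ_7 : v_7(x) ≥ 0} and ℤ_7^× = {x ∈ ℤ_7 : v_7(x) = 0}. Here v_7(73/15) = v_7(num) − v_7(den) = 0; compare against these criteria.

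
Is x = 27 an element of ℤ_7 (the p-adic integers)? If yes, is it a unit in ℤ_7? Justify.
x ∈ ℤ_7^× (unit); v_7(x) = 0

ℤ_7 = {x ∈ ℚ_7 : v_7(x) ≥ 0} and ℤ_7^× = {x ∈ ℤ_7 : v_7(x) = 0}. Here v_7(27) = v_7(num) − v_7(den) = 0; compare against these criteria.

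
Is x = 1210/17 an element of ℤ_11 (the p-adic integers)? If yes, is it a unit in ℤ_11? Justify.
x ∈ ℤ_11 but not a unit; v_11(x) = 2 > 0

ℤ_11 = {x ∈ ℚ_11 : v_11(x) ≥ 0} and ℤ_11^× = {x ∈ ℤ_11 : v_11(x) = 0}. Here v_11(1210/17) = v_11(num) − v_11(den) = 2; compare against these criteria.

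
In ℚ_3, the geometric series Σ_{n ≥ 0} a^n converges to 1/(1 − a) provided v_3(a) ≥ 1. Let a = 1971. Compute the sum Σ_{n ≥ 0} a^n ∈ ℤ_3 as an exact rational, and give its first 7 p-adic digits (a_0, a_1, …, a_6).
Σ a^n = 1/(1 − a) = -1/1970;  first 7 digits = (1, 0, 0, 1, 0, 2, 0)

v_3(a) = 3 ≥ 1, so the series converges in ℤ_3 to 1/(1 − a) = 1/(1 − 1971) = -1/1970. Expand this rational in ℤ_3: compute digits iteratively via d_i = x_i mod 3, x_{i+1} = (x_i − d_i)/3. The first 7 digits are (1, 0, 0, 1, 0, 2, 0).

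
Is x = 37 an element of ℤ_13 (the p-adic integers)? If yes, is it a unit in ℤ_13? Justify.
x ∈ ℤ_13^× (unit); v_13(x) = 0

ℤ_13 = {x ∈ ℚ_13 : v_13(x) ≥ 0} and ℤ_13^× = {x ∈ ℤ_13 : v_13(x) = 0}. Here v_13(37) = v_13(num) − v_13(den) = 0; compare against these criteria.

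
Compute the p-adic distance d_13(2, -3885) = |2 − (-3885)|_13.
d_13(2, -3885) = 1/169

Step 1 — x − y = 2 − (-3885) = 3887. Step 2 — v_13(3887) = 2 (factor: 3887 = (13^2 · 23); the sign does not affect v_p). Step 3 — |x − y|_13 = 13^{-2} = 1/169.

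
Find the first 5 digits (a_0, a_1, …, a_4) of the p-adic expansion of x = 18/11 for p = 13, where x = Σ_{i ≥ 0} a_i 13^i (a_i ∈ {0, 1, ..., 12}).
(a_0, …, a_4) = (4, 1, 7, 3, 8)

v_13(18/11) = 0 (numerator and denominator both coprime to 13), so x ∈ ℤ_13^×. Compute digits iteratively via a_i = x_i mod 13, x_{i+1} = (x_i − a_i)/13, with x_0 = x:
  x_0 = 18/11;  a_0 = 4;  x_1 = (x_0 − 4)/13 = -2/11
  x_1 = -2/11;  a_1 = 1;  x_2 = (x_1 − 1)/13 = -1/11
  x_2 = -1/11;  a_2 = 7;  x_3 = (x_2 − 7)/13 = -6/11
  x_3 = -6/11;  a_3 = 3;  x_4 = (x_3 − 3)/13 = -3/11
  x_4 = -3/11;  a_4 = 8;  x_5 = (x_4 − 8)/13 = -7/11
Digits: (4, 1, 7, 3, 8).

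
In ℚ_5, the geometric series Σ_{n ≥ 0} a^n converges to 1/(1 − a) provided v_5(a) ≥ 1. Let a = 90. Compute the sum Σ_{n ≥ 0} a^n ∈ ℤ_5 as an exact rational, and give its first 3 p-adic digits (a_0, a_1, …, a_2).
Σ a^n = 1/(1 − a) = -1/89;  first 3 digits = (1, 3, 2)

v_5(a) = 1 ≥ 1, so the series converges in ℤ_5 to 1/(1 − a) = 1/(1 − 90) = -1/89. Expand this rational in ℤ_5: compute digits iteratively via d_i = x_i mod 5, x_{i+1} = (x_i − d_i)/5. The first 3 digits are (1, 3, 2).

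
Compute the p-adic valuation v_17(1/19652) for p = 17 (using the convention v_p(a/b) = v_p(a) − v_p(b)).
v_17(1/19652) = -3

Factor powers of 17 from the numerator and denominator of the reduced fraction: 1 = 17^0 · 1 and 19652 = 17^3 · 4. Apply v_p(a/b) = v_p(a) − v_p(b): v_17(1/19652) = 0 − 3 = -3.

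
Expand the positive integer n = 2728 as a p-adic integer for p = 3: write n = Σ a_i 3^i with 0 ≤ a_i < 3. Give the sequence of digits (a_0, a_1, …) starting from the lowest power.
(a_0, a_1, …) = (1, 0, 0, 2, 0, 2, 0, 1)

Repeated division by 3 gives the digits low-to-high: 2728 = 1 + 2·3^3 + 2·3^5 + 1·3^7. Digit sequence: (1, 0, 0, 2, 0, 2, 0, 1).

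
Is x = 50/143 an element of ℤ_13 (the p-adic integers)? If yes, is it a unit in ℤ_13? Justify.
x ∉ ℤ_13 (v_13(x) = -1 < 0)

ℤ_13 = {x ∈ ℚ_13 : v_13(x) ≥ 0} and ℤ_13^× = {x ∈ ℤ_13 : v_13(x) = 0}. Here v_13(50/143) = v_13(num) − v_13(den) = -1; compare against these criteria.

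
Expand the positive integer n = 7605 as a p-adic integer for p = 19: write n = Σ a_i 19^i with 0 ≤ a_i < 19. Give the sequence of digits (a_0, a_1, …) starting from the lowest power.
(a_0, a_1, …) = (5, 1, 2, 1)

Repeated division by 19 gives the digits low-to-high: 7605 = 5 + 1·19^1 + 2·19^2 + 1·19^3. Digit sequence: (5, 1, 2, 1).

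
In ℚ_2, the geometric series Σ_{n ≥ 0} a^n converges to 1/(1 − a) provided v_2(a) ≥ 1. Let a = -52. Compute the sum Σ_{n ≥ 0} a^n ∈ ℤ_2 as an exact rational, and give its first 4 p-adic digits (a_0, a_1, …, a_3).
Σ a^n = 1/(1 − a) = 1/53;  first 4 digits = (1, 0, 1, 1)

v_2(a) = 2 ≥ 1, so the series converges in ℤ_2 to 1/(1 − a) = 1/(1 − (-52)) = 1/53. Expand this rational in ℤ_2: compute digits iteratively via d_i = x_i mod 2, x_{i+1} = (x_i − d_i)/2. The first 4 digits are (1, 0, 1, 1).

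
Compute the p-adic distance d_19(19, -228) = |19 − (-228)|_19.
d_19(19, -228) = 1/19

Step 1 — x − y = 19 − (-228) = 247. Step 2 — v_19(247) = 1 (factor: 247 = (19^1 · 13); the sign does not affect v_p). Step 3 — |x − y|_19 = 19^{-1} = 1/19.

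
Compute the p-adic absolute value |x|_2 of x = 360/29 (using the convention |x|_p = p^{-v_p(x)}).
|360/29|_2 = 1/8

Step 1 — compute v_2(x) by factoring powers of 2 out of the numerator and denominator: v_2(360/29) = 3. Step 2 — apply |x|_p = p^{-v_p(x)} = 2^{-3} = 1/8.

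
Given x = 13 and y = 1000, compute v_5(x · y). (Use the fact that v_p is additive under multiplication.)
v_5(13000) = 3

v_p(x) = 0 (factor: 13 = 5^0 · 13); v_p(y) = 3 (factor: 1000 = 5^3 · 8). Additivity: v_p(xy) = v_p(x) + v_p(y) = 0 + 3 = 3. (Direct check: xy = 13000 = 5^3 · (104).)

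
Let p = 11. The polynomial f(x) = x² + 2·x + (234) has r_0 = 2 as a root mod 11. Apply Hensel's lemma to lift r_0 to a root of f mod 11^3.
r_2 = 849 (mod 1331)

Hensel: r_{i+1} = r_i − f(r_i)·(f′(r_i))^{-1} mod 11^{i+2}, f′(x) = 2x + 2. Iterate:
  r_0 = 2 (mod 11)
  r_1 = 2 (mod 121)
  r_2 = 849 (mod 1331)
Final: r = 849 satisfies f(r) ≡ 0 mod 11^3.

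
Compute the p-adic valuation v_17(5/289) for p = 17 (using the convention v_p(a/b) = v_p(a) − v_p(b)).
v_17(5/289) = -2

Factor powers of 17 from the numerator and denominator of the reduced fraction: 5 = 17^0 · 5 and 289 = 17^2 · 1. Apply v_p(a/b) = v_p(a) − v_p(b): v_17(5/289) = 0 − 2 = -2.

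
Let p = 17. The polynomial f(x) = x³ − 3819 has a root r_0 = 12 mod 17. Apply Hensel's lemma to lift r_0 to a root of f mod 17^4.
r_3 = 21738 (mod 83521)

Hensel: r_{i+1} = r_i − f(r_i)/f′(r_i) mod 17^{i+2}, where f′(x) = 3x². Iterate:
  r_0 = 12 (mod 17)
  r_1 = 63 (mod 289)
  r_2 = 2086 (mod 4913)
  r_3 = 21738 (mod 83521)
Final: r = 21738 with f(r) ≡ 0 mod 17^4.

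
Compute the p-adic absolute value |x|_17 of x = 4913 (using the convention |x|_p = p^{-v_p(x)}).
|4913|_17 = 1/4913

Step 1 — compute v_17(x) by factoring powers of 17 out of the numerator and denominator: v_17(4913) = 3. Step 2 — apply |x|_p = p^{-v_p(x)} = 17^{-3} = 1/4913.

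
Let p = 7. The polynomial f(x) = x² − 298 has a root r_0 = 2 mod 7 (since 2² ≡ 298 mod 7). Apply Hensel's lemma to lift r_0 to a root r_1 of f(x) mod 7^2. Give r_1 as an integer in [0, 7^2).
r_1 = 2 (mod 49)

Hensel's recurrence: r_{i+1} = r_i − f(r_i)·(f′(r_i))^{-1} mod 7^{i+2}, with f′(x) = 2x. Iterate:
  r_0 = 2 (mod 7)
  r_1 = 2 (mod 49)
Final: r_1 = 2, and one checks f(r_1) ≡ 0 mod 7^2.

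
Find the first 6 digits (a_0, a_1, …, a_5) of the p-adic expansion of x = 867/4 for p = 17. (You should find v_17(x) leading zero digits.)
(a_0, …, a_5) = (0, 0, 5, 4, 4, 4)

v_17(867/4) = 2, so a_0 = ... = a_1 = 0. Factor out: x = 17^2 · u with u = 3/4 a unit in ℤ_17. Expand u iteratively via a_{v+i} = u_i mod 17, u_{i+1} = (u_i − a_{v+i})/17:
  u_0 = 3/4;  a_2 = 5;  u_1 = (u_0 − 5)/17 = -1/4
  u_1 = -1/4;  a_3 = 4;  u_2 = (u_1 − 4)/17 = -1/4
  u_2 = -1/4;  a_4 = 4;  u_3 = (u_2 − 4)/17 = -1/4
  u_3 = -1/4;  a_5 = 4;  u_4 = (u_3 − 4)/17 = -1/4
Digits: (0, 0, 5, 4, 4, 4).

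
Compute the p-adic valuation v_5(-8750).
v_5(-8750) = 4

v_5(n) is the largest exponent k such that 5^k divides n. Factor out: -8750 = -5^4 · 14. (Sign doesn't affect v_p.) So v_5(-8750) = 4.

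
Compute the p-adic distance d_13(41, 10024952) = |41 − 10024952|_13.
d_13(41, 10024952) = 1/371293

Step 1 — x − y = 41 − 10024952 = -10024911. Step 2 — v_13(-10024911) = 5 (factor: -10024911 = −(13^5 · 27); the sign does not affect v_p). Step 3 — |x − y|_13 = 13^{-5} = 1/371293.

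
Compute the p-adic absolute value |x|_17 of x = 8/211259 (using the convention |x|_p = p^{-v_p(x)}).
|8/211259|_17 = 4913

Step 1 — compute v_17(x) by factoring powers of 17 out of the numerator and denominator: v_17(8/211259) = -3. Step 2 — apply |x|_p = p^{-v_p(x)} = 17^{3} = 4913.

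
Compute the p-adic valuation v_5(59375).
v_5(59375) = 5

v_5(n) is the largest exponent k such that 5^k divides n. Factor out: 59375 = 5^5 · 19. (Sign doesn't affect v_p.) So v_5(59375) = 5.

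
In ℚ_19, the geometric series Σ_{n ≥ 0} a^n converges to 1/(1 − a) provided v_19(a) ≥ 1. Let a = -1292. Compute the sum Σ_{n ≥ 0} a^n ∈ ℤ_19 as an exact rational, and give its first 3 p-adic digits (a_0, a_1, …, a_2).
Σ a^n = 1/(1 − a) = 1/1293;  first 3 digits = (1, 8, 3)

v_19(a) = 1 ≥ 1, so the series converges in ℤ_19 to 1/(1 − a) = 1/(1 − (-1292)) = 1/1293. Expand this rational in ℤ_19: compute digits iteratively via d_i = x_i mod 19, x_{i+1} = (x_i − d_i)/19. The first 3 digits are (1, 8, 3).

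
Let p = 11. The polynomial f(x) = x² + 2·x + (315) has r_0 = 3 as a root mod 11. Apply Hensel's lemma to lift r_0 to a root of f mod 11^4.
r_3 = 9430 (mod 14641)

Hensel: r_{i+1} = r_i − f(r_i)·(f′(r_i))^{-1} mod 11^{i+2}, f′(x) = 2x + 2. Iterate:
  r_0 = 3 (mod 11)
  r_1 = 113 (mod 121)
  r_2 = 113 (mod 1331)
  r_3 = 9430 (mod 14641)
Final: r = 9430 satisfies f(r) ≡ 0 mod 11^4.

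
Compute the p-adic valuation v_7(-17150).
v_7(-17150) = 3

v_7(n) is the largest exponent k such that 7^k divides n. Factor out: -17150 = -7^3 · 50. (Sign doesn't affect v_p.) So v_7(-17150) = 3.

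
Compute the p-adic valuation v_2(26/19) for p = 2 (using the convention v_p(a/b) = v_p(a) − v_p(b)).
v_2(26/19) = 1

Factor powers of 2 from the numerator and denominator of the reduced fraction: 26 = 2^1 · 13 and 19 = 2^0 · 19. Apply v_p(a/b) = v_p(a) − v_p(b): v_2(26/19) = 1 − 0 = 1.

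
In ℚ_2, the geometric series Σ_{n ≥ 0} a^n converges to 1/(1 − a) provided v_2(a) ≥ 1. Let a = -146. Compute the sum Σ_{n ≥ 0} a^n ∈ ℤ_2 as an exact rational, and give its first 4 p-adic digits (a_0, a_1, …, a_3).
Σ a^n = 1/(1 − a) = 1/147;  first 4 digits = (1, 1, 0, 1)

v_2(a) = 1 ≥ 1, so the series converges in ℤ_2 to 1/(1 − a) = 1/(1 − (-146)) = 1/147. Expand this rational in ℤ_2: compute digits iteratively via d_i = x_i mod 2, x_{i+1} = (x_i − d_i)/2. The first 4 digits are (1, 1, 0, 1).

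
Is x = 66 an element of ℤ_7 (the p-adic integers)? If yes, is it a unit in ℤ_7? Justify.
x ∈ ℤ_7^× (unit); v_7(x) = 0

ℤ_7 = {x ∈ ℚ_7 : v_7(x) ≥ 0} and ℤ_7^× = {x ∈ ℤ_7 : v_7(x) = 0}. Here v_7(66) = v_7(num) − v_7(den) = 0; compare against these criteria.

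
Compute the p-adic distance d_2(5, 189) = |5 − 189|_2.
d_2(5, 189) = 1/8

Step 1 — x − y = 5 − 189 = -184. Step 2 — v_2(-184) = 3 (factor: -184 = −(2^3 · 23); the sign does not affect v_p). Step 3 — |x − y|_2 = 2^{-3} = 1/8.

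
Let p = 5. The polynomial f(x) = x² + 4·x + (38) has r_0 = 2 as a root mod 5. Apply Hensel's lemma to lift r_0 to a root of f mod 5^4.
r_3 = 152 (mod 625)

Hensel: r_{i+1} = r_i − f(r_i)·(f′(r_i))^{-1} mod 5^{i+2}, f′(x) = 2x + 4. Iterate:
  r_0 = 2 (mod 5)
  r_1 = 2 (mod 25)
  r_2 = 27 (mod 125)
  r_3 = 152 (mod 625)
Final: r = 152 satisfies f(r) ≡ 0 mod 5^4.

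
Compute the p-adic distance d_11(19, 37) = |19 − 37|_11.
d_11(19, 37) = 1

Step 1 — x − y = 19 − 37 = -18. Step 2 — v_11(-18) = 0 (factor: -18 = −(11^0 · 18); the sign does not affect v_p). Step 3 — |x − y|_11 = 11^{0} = 1.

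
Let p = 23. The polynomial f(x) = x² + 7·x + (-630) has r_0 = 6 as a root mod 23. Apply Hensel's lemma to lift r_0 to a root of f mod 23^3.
r_2 = 9919 (mod 12167)

Hensel: r_{i+1} = r_i − f(r_i)·(f′(r_i))^{-1} mod 23^{i+2}, f′(x) = 2x + 7. Iterate:
  r_0 = 6 (mod 23)
  r_1 = 397 (mod 529)
  r_2 = 9919 (mod 12167)
Final: r = 9919 satisfies f(r) ≡ 0 mod 23^3.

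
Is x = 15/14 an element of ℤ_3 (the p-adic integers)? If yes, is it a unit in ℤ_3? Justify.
x ∈ ℤ_3 but not a unit; v_3(x) = 1 > 0

ℤ_3 = {x ∈ ℚ_3 : v_3(x) ≥ 0} and ℤ_3^× = {x ∈ ℤ_3 : v_3(x) = 0}. Here v_3(15/14) = v_3(num) − v_3(den) = 1; compare against these criteria.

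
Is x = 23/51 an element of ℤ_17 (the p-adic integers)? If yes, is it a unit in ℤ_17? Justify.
x ∉ ℤ_17 (v_17(x) = -1 < 0)

ℤ_17 = {x ∈ ℚ_17 : v_17(x) ≥ 0} and ℤ_17^× = {x ∈ ℤ_17 : v_17(x) = 0}. Here v_17(23/51) = v_17(num) − v_17(den) = -1; compare against these criteria.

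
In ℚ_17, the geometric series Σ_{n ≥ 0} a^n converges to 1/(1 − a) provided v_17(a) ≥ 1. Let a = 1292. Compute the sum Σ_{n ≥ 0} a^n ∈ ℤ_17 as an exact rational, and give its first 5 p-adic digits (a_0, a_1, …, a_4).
Σ a^n = 1/(1 − a) = -1/1291;  first 5 digits = (1, 8, 0, 2, 1)

v_17(a) = 1 ≥ 1, so the series converges in ℤ_17 to 1/(1 − a) = 1/(1 − 1292) = -1/1291. Expand this rational in ℤ_17: compute digits iteratively via d_i = x_i mod 17, x_{i+1} = (x_i − d_i)/17. The first 5 digits are (1, 8, 0, 2, 1).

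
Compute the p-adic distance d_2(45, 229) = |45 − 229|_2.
d_2(45, 229) = 1/8

Step 1 — x − y = 45 − 229 = -184. Step 2 — v_2(-184) = 3 (factor: -184 = −(2^3 · 23); the sign does not affect v_p). Step 3 — |x − y|_2 = 2^{-3} = 1/8.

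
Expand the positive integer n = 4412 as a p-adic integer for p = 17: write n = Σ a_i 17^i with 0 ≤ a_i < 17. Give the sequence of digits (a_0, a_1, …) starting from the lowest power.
(a_0, a_1, …) = (9, 4, 15)

Repeated division by 17 gives the digits low-to-high: 4412 = 9 + 4·17^1 + 15·17^2. Digit sequence: (9, 4, 15).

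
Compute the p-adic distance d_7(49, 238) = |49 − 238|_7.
d_7(49, 238) = 1/7

Step 1 — x − y = 49 − 238 = -189. Step 2 — v_7(-189) = 1 (factor: -189 = −(7^1 · 27); the sign does not affect v_p). Step 3 — |x − y|_7 = 7^{-1} = 1/7.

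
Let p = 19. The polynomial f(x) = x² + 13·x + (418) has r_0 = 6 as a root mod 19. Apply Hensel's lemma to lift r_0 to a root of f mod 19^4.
r_3 = 82466 (mod 130321)

Hensel: r_{i+1} = r_i − f(r_i)·(f′(r_i))^{-1} mod 19^{i+2}, f′(x) = 2x + 13. Iterate:
  r_0 = 6 (mod 19)
  r_1 = 158 (mod 361)
  r_2 = 158 (mod 6859)
  r_3 = 82466 (mod 130321)
Final: r = 82466 satisfies f(r) ≡ 0 mod 19^4.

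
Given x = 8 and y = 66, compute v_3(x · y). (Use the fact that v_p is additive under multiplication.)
v_3(528) = 1

v_p(x) = 0 (factor: 8 = 3^0 · 8); v_p(y) = 1 (factor: 66 = 3^1 · 22). Additivity: v_p(xy) = v_p(x) + v_p(y) = 0 + 1 = 1. (Direct check: xy = 528 = 3^1 · (176).)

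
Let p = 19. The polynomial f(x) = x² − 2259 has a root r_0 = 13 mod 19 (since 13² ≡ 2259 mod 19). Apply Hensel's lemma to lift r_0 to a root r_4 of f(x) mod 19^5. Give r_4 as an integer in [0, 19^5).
r_4 = 1057990 (mod 2476099)

Hensel's recurrence: r_{i+1} = r_i − f(r_i)·(f′(r_i))^{-1} mod 19^{i+2}, with f′(x) = 2x. Iterate:
  r_0 = 13 (mod 19)
  r_1 = 260 (mod 361)
  r_2 = 1704 (mod 6859)
  r_3 = 15422 (mod 130321)
  r_4 = 1057990 (mod 2476099)
Final: r_4 = 1057990, and one checks f(r_4) ≡ 0 mod 19^5.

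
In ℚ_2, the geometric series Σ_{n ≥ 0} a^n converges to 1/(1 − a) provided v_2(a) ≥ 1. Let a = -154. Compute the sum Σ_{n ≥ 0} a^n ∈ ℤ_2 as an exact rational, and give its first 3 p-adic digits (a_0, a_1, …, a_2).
Σ a^n = 1/(1 − a) = 1/155;  first 3 digits = (1, 1, 0)

v_2(a) = 1 ≥ 1, so the series converges in ℤ_2 to 1/(1 − a) = 1/(1 − (-154)) = 1/155. Expand this rational in ℤ_2: compute digits iteratively via d_i = x_i mod 2, x_{i+1} = (x_i − d_i)/2. The first 3 digits are (1, 1, 0).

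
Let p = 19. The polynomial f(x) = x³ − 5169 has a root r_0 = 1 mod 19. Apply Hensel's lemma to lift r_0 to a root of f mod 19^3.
r_2 = 2566 (mod 6859)

Hensel: r_{i+1} = r_i − f(r_i)/f′(r_i) mod 19^{i+2}, where f′(x) = 3x². Iterate:
  r_0 = 1 (mod 19)
  r_1 = 39 (mod 361)
  r_2 = 2566 (mod 6859)
Final: r = 2566 with f(r) ≡ 0 mod 19^3.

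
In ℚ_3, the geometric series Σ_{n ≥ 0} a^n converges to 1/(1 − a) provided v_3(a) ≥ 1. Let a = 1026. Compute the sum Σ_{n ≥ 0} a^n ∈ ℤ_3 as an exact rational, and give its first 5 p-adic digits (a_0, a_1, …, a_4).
Σ a^n = 1/(1 − a) = -1/1025;  first 5 digits = (1, 0, 0, 2, 0)

v_3(a) = 3 ≥ 1, so the series converges in ℤ_3 to 1/(1 − a) = 1/(1 − 1026) = -1/1025. Expand this rational in ℤ_3: compute digits iteratively via d_i = x_i mod 3, x_{i+1} = (x_i − d_i)/3. The first 5 digits are (1, 0, 0, 2, 0).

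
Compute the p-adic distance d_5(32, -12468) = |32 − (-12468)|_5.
d_5(32, -12468) = 1/3125

Step 1 — x − y = 32 − (-12468) = 12500. Step 2 — v_5(12500) = 5 (factor: 12500 = (5^5 · 4); the sign does not affect v_p). Step 3 — |x − y|_5 = 5^{-5} = 1/3125.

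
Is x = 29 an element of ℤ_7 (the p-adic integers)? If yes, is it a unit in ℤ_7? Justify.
x ∈ ℤ_7^× (unit); v_7(x) = 0

ℤ_7 = {x ∈ ℚ_7 : v_7(x) ≥ 0} and ℤ_7^× = {x ∈ ℤ_7 : v_7(x) = 0}. Here v_7(29) = v_7(num) − v_7(den) = 0; compare against these criteria.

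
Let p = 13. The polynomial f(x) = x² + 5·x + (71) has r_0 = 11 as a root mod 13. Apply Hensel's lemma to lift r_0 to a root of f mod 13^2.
r_1 = 102 (mod 169)

Hensel: r_{i+1} = r_i − f(r_i)·(f′(r_i))^{-1} mod 13^{i+2}, f′(x) = 2x + 5. Iterate:
  r_0 = 11 (mod 13)
  r_1 = 102 (mod 169)
Final: r = 102 satisfies f(r) ≡ 0 mod 13^2.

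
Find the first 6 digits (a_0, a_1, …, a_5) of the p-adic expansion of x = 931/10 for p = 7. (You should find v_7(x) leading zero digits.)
(a_0, …, a_5) = (0, 0, 4, 6, 4, 0)

v_7(931/10) = 2, so a_0 = ... = a_1 = 0. Factor out: x = 7^2 · u with u = 19/10 a unit in ℤ_7. Expand u iteratively via a_{v+i} = u_i mod 7, u_{i+1} = (u_i − a_{v+i})/7:
  u_0 = 19/10;  a_2 = 4;  u_1 = (u_0 − 4)/7 = -3/10
  u_1 = -3/10;  a_3 = 6;  u_2 = (u_1 − 6)/7 = -9/10
  u_2 = -9/10;  a_4 = 4;  u_3 = (u_2 − 4)/7 = -7/10
  u_3 = -7/10;  a_5 = 0;  u_4 = (u_3 − 0)/7 = -1/10
Digits: (0, 0, 4, 6, 4, 0).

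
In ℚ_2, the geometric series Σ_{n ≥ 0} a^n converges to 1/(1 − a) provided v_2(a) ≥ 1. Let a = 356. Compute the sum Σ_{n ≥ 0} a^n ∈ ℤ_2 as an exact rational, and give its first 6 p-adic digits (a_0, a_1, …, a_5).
Σ a^n = 1/(1 − a) = -1/355;  first 6 digits = (1, 0, 1, 0, 1, 1)

v_2(a) = 2 ≥ 1, so the series converges in ℤ_2 to 1/(1 − a) = 1/(1 − 356) = -1/355. Expand this rational in ℤ_2: compute digits iteratively via d_i = x_i mod 2, x_{i+1} = (x_i − d_i)/2. The first 6 digits are (1, 0, 1, 0, 1, 1).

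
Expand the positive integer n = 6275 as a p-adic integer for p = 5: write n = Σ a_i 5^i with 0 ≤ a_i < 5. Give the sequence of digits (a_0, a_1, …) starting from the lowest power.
(a_0, a_1, …) = (0, 0, 1, 0, 0, 2)

Repeated division by 5 gives the digits low-to-high: 6275 = 1·5^2 + 2·5^5. Digit sequence: (0, 0, 1, 0, 0, 2).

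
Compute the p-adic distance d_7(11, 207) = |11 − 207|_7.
d_7(11, 207) = 1/49

Step 1 — x − y = 11 − 207 = -196. Step 2 — v_7(-196) = 2 (factor: -196 = −(7^2 · 4); the sign does not affect v_p). Step 3 — |x − y|_7 = 7^{-2} = 1/49.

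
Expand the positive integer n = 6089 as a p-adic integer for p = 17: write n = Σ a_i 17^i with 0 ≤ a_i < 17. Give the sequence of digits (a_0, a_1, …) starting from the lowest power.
(a_0, a_1, …) = (3, 1, 4, 1)

Repeated division by 17 gives the digits low-to-high: 6089 = 3 + 1·17^1 + 4·17^2 + 1·17^3. Digit sequence: (3, 1, 4, 1).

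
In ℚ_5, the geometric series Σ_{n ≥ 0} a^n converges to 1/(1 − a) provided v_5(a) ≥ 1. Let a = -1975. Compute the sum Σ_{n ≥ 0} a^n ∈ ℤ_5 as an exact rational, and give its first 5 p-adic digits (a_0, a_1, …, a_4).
Σ a^n = 1/(1 − a) = 1/1976;  first 5 digits = (1, 0, 1, 4, 2)

v_5(a) = 2 ≥ 1, so the series converges in ℤ_5 to 1/(1 − a) = 1/(1 − (-1975)) = 1/1976. Expand this rational in ℤ_5: compute digits iteratively via d_i = x_i mod 5, x_{i+1} = (x_i − d_i)/5. The first 5 digits are (1, 0, 1, 4, 2).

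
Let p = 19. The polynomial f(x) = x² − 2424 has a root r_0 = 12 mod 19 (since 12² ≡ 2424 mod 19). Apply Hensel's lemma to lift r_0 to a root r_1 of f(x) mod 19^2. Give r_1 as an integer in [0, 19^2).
r_1 = 107 (mod 361)

Hensel's recurrence: r_{i+1} = r_i − f(r_i)·(f′(r_i))^{-1} mod 19^{i+2}, with f′(x) = 2x. Iterate:
  r_0 = 12 (mod 19)
  r_1 = 107 (mod 361)
Final: r_1 = 107, and one checks f(r_1) ≡ 0 mod 19^2.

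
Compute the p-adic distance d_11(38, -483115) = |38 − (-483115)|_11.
d_11(38, -483115) = 1/161051

Step 1 — x − y = 38 − (-483115) = 483153. Step 2 — v_11(483153) = 5 (factor: 483153 = (11^5 · 3); the sign does not affect v_p). Step 3 — |x − y|_11 = 11^{-5} = 1/161051.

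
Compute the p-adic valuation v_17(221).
v_17(221) = 1

v_17(n) is the largest exponent k such that 17^k divides n. Factor out: 221 = 17^1 · 13. (Sign doesn't affect v_p.) So v_17(221) = 1.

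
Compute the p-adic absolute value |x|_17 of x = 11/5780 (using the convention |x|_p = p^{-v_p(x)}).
|11/5780|_17 = 289

Step 1 — compute v_17(x) by factoring powers of 17 out of the numerator and denominator: v_17(11/5780) = -2. Step 2 — apply |x|_p = p^{-v_p(x)} = 17^{2} = 289.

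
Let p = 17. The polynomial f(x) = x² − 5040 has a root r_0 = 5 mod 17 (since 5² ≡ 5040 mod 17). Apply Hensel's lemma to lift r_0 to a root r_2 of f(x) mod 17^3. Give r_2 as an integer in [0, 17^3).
r_2 = 1518 (mod 4913)

Hensel's recurrence: r_{i+1} = r_i − f(r_i)·(f′(r_i))^{-1} mod 17^{i+2}, with f′(x) = 2x. Iterate:
  r_0 = 5 (mod 17)
  r_1 = 73 (mod 289)
  r_2 = 1518 (mod 4913)
Final: r_2 = 1518, and one checks f(r_2) ≡ 0 mod 17^3.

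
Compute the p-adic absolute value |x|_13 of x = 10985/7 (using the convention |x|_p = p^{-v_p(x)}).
|10985/7|_13 = 1/2197

Step 1 — compute v_13(x) by factoring powers of 13 out of the numerator and denominator: v_13(10985/7) = 3. Step 2 — apply |x|_p = p^{-v_p(x)} = 13^{-3} = 1/2197.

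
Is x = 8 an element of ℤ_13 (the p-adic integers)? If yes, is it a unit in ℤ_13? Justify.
x ∈ ℤ_13^× (unit); v_13(x) = 0

ℤ_13 = {x ∈ ℚ_13 : v_13(x) ≥ 0} and ℤ_13^× = {x ∈ ℤ_13 : v_13(x) = 0}. Here v_13(8) = v_13(num) − v_13(den) = 0; compare against these criteria.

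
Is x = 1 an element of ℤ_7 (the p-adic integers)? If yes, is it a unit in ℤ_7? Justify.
x ∈ ℤ_7^× (unit); v_7(x) = 0

ℤ_7 = {x ∈ ℚ_7 : v_7(x) ≥ 0} and ℤ_7^× = {x ∈ ℤ_7 : v_7(x) = 0}. Here v_7(1) = v_7(num) − v_7(den) = 0; compare against these criteria.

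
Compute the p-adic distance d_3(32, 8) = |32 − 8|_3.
d_3(32, 8) = 1/3

Step 1 — x − y = 32 − 8 = 24. Step 2 — v_3(24) = 1 (factor: 24 = (3^1 · 8); the sign does not affect v_p). Step 3 — |x − y|_3 = 3^{-1} = 1/3.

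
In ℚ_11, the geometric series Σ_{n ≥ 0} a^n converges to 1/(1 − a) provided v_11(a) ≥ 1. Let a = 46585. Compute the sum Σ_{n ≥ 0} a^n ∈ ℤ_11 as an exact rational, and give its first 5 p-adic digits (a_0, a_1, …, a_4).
Σ a^n = 1/(1 − a) = -1/46584;  first 5 digits = (1, 0, 0, 2, 3)

v_11(a) = 3 ≥ 1, so the series converges in ℤ_11 to 1/(1 − a) = 1/(1 − 46585) = -1/46584. Expand this rational in ℤ_11: compute digits iteratively via d_i = x_i mod 11, x_{i+1} = (x_i − d_i)/11. The first 5 digits are (1, 0, 0, 2, 3).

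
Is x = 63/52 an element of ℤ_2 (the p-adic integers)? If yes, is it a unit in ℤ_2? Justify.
x ∉ ℤ_2 (v_2(x) = -2 < 0)

ℤ_2 = {x ∈ ℚ_2 : v_2(x) ≥ 0} and ℤ_2^× = {x ∈ ℤ_2 : v_2(x) = 0}. Here v_2(63/52) = v_2(num) − v_2(den) = -2; compare against these criteria.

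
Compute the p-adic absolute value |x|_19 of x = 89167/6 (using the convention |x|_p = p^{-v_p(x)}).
|89167/6|_19 = 1/6859

Step 1 — compute v_19(x) by factoring powers of 19 out of the numerator and denominator: v_19(89167/6) = 3. Step 2 — apply |x|_p = p^{-v_p(x)} = 19^{-3} = 1/6859.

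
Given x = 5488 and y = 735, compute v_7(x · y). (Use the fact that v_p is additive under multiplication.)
v_7(4033680) = 5

v_p(x) = 3 (factor: 5488 = 7^3 · 16); v_p(y) = 2 (factor: 735 = 7^2 · 15). Additivity: v_p(xy) = v_p(x) + v_p(y) = 3 + 2 = 5. (Direct check: xy = 4033680 = 7^5 · (240).)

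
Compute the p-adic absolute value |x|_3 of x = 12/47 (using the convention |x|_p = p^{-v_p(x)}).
|12/47|_3 = 1/3

Step 1 — compute v_3(x) by factoring powers of 3 out of the numerator and denominator: v_3(12/47) = 1. Step 2 — apply |x|_p = p^{-v_p(x)} = 3^{-1} = 1/3.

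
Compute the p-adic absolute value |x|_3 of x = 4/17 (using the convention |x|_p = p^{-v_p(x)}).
|4/17|_3 = 1

Step 1 — compute v_3(x) by factoring powers of 3 out of the numerator and denominator: v_3(4/17) = 0. Step 2 — apply |x|_p = p^{-v_p(x)} = 3^{0} = 1.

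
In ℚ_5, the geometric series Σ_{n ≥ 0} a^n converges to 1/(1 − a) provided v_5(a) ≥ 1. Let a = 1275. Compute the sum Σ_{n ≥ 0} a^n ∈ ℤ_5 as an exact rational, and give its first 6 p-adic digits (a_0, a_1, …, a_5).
Σ a^n = 1/(1 − a) = -1/1274;  first 6 digits = (1, 0, 1, 0, 3, 0)

v_5(a) = 2 ≥ 1, so the series converges in ℤ_5 to 1/(1 − a) = 1/(1 − 1275) = -1/1274. Expand this rational in ℤ_5: compute digits iteratively via d_i = x_i mod 5, x_{i+1} = (x_i − d_i)/5. The first 6 digits are (1, 0, 1, 0, 3, 0).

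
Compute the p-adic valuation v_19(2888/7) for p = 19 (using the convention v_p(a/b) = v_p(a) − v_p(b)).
v_19(2888/7) = 2

Factor powers of 19 from the numerator and denominator of the reduced fraction: 2888 = 19^2 · 8 and 7 = 19^0 · 7. Apply v_p(a/b) = v_p(a) − v_p(b): v_19(2888/7) = 2 − 0 = 2.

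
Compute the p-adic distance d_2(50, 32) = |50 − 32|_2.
d_2(50, 32) = 1/2

Step 1 — x − y = 50 − 32 = 18. Step 2 — v_2(18) = 1 (factor: 18 = (2^1 · 9); the sign does not affect v_p). Step 3 — |x − y|_2 = 2^{-1} = 1/2.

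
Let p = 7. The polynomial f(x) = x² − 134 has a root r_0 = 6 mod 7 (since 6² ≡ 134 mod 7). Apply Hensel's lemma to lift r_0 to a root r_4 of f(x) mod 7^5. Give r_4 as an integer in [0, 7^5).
r_4 = 6817 (mod 16807)

Hensel's recurrence: r_{i+1} = r_i − f(r_i)·(f′(r_i))^{-1} mod 7^{i+2}, with f′(x) = 2x. Iterate:
  r_0 = 6 (mod 7)
  r_1 = 6 (mod 49)
  r_2 = 300 (mod 343)
  r_3 = 2015 (mod 2401)
  r_4 = 6817 (mod 16807)
Final: r_4 = 6817, and one checks f(r_4) ≡ 0 mod 7^5.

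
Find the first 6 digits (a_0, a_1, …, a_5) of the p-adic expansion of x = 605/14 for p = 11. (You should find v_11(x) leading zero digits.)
(a_0, …, a_5) = (0, 0, 9, 0, 7, 8)

v_11(605/14) = 2, so a_0 = ... = a_1 = 0. Factor out: x = 11^2 · u with u = 5/14 a unit in ℤ_11. Expand u iteratively via a_{v+i} = u_i mod 11, u_{i+1} = (u_i − a_{v+i})/11:
  u_0 = 5/14;  a_2 = 9;  u_1 = (u_0 − 9)/11 = -11/14
  u_1 = -11/14;  a_3 = 0;  u_2 = (u_1 − 0)/11 = -1/14
  u_2 = -1/14;  a_4 = 7;  u_3 = (u_2 − 7)/11 = -9/14
  u_3 = -9/14;  a_5 = 8;  u_4 = (u_3 − 8)/11 = -11/14
Digits: (0, 0, 9, 0, 7, 8).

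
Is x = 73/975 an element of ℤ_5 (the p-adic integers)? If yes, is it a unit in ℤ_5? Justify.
x ∉ ℤ_5 (v_5(x) = -2 < 0)

ℤ_5 = {x ∈ ℚ_5 : v_5(x) ≥ 0} and ℤ_5^× = {x ∈ ℤ_5 : v_5(x) = 0}. Here v_5(73/975) = v_5(num) − v_5(den) = -2; compare against these criteria.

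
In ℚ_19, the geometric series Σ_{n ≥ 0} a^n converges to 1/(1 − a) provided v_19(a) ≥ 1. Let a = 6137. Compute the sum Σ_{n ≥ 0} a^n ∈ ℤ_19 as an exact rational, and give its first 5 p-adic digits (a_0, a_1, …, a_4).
Σ a^n = 1/(1 − a) = -1/6136;  first 5 digits = (1, 0, 17, 0, 4)

v_19(a) = 2 ≥ 1, so the series converges in ℤ_19 to 1/(1 − a) = 1/(1 − 6137) = -1/6136. Expand this rational in ℤ_19: compute digits iteratively via d_i = x_i mod 19, x_{i+1} = (x_i − d_i)/19. The first 5 digits are (1, 0, 17, 0, 4).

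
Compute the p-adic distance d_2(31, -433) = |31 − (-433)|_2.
d_2(31, -433) = 1/16

Step 1 — x − y = 31 − (-433) = 464. Step 2 — v_2(464) = 4 (factor: 464 = (2^4 · 29); the sign does not affect v_p). Step 3 — |x − y|_2 = 2^{-4} = 1/16.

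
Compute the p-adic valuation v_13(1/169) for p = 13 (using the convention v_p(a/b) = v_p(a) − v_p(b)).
v_13(1/169) = -2

Factor powers of 13 from the numerator and denominator of the reduced fraction: 1 = 13^0 · 1 and 169 = 13^2 · 1. Apply v_p(a/b) = v_p(a) − v_p(b): v_13(1/169) = 0 − 2 = -2.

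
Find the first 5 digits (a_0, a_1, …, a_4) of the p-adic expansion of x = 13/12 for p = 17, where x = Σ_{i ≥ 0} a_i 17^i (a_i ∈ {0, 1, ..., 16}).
(a_0, …, a_4) = (11, 15, 9, 15, 9)

v_17(13/12) = 0 (numerator and denominator both coprime to 17), so x ∈ ℤ_17^×. Compute digits iteratively via a_i = x_i mod 17, x_{i+1} = (x_i − a_i)/17, with x_0 = x:
  x_0 = 13/12;  a_0 = 11;  x_1 = (x_0 − 11)/17 = -7/12
  x_1 = -7/12;  a_1 = 15;  x_2 = (x_1 − 15)/17 = -11/12
  x_2 = -11/12;  a_2 = 9;  x_3 = (x_2 − 9)/17 = -7/12
  x_3 = -7/12;  a_3 = 15;  x_4 = (x_3 − 15)/17 = -11/12
  x_4 = -11/12;  a_4 = 9;  x_5 = (x_4 − 9)/17 = -7/12
Digits: (11, 15, 9, 15, 9).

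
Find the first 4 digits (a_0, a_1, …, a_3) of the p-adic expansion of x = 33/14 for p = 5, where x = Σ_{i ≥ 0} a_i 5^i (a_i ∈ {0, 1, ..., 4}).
(a_0, …, a_3) = (2, 4, 1, 0)

v_5(33/14) = 0 (numerator and denominator both coprime to 5), so x ∈ ℤ_5^×. Compute digits iteratively via a_i = x_i mod 5, x_{i+1} = (x_i − a_i)/5, with x_0 = x:
  x_0 = 33/14;  a_0 = 2;  x_1 = (x_0 − 2)/5 = 1/14
  x_1 = 1/14;  a_1 = 4;  x_2 = (x_1 − 4)/5 = -11/14
  x_2 = -11/14;  a_2 = 1;  x_3 = (x_2 − 1)/5 = -5/14
  x_3 = -5/14;  a_3 = 0;  x_4 = (x_3 − 0)/5 = -1/14
Digits: (2, 4, 1, 0).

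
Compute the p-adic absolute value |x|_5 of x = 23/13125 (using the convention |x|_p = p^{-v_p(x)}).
|23/13125|_5 = 625

Step 1 — compute v_5(x) by factoring powers of 5 out of the numerator and denominator: v_5(23/13125) = -4. Step 2 — apply |x|_p = p^{-v_p(x)} = 5^{4} = 625.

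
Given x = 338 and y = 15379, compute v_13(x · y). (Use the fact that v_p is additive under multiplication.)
v_13(5198102) = 5

v_p(x) = 2 (factor: 338 = 13^2 · 2); v_p(y) = 3 (factor: 15379 = 13^3 · 7). Additivity: v_p(xy) = v_p(x) + v_p(y) = 2 + 3 = 5. (Direct check: xy = 5198102 = 13^5 · (14).)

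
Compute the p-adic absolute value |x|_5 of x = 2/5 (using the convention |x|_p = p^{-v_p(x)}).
|2/5|_5 = 5

Step 1 — compute v_5(x) by factoring powers of 5 out of the numerator and denominator: v_5(2/5) = -1. Step 2 — apply |x|_p = p^{-v_p(x)} = 5^{1} = 5.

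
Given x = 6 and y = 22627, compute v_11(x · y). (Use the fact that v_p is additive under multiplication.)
v_11(135762) = 3

v_p(x) = 0 (factor: 6 = 11^0 · 6); v_p(y) = 3 (factor: 22627 = 11^3 · 17). Additivity: v_p(xy) = v_p(x) + v_p(y) = 0 + 3 = 3. (Direct check: xy = 135762 = 11^3 · (102).)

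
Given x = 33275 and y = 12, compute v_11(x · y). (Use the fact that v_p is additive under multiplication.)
v_11(399300) = 3

v_p(x) = 3 (factor: 33275 = 11^3 · 25); v_p(y) = 0 (factor: 12 = 11^0 · 12). Additivity: v_p(xy) = v_p(x) + v_p(y) = 3 + 0 = 3. (Direct check: xy = 399300 = 11^3 · (300).)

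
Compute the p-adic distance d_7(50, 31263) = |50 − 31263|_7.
d_7(50, 31263) = 1/2401

Step 1 — x − y = 50 − 31263 = -31213. Step 2 — v_7(-31213) = 4 (factor: -31213 = −(7^4 · 13); the sign does not affect v_p). Step 3 — |x − y|_7 = 7^{-4} = 1/2401.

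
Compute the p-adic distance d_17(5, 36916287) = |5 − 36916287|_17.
d_17(5, 36916287) = 1/1419857

Step 1 — x − y = 5 − 36916287 = -36916282. Step 2 — v_17(-36916282) = 5 (factor: -36916282 = −(17^5 · 26); the sign does not affect v_p). Step 3 — |x − y|_17 = 17^{-5} = 1/1419857.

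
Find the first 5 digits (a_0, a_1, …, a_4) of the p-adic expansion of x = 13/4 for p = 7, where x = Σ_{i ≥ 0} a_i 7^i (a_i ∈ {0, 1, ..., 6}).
(a_0, …, a_4) = (5, 5, 1, 5, 1)

v_7(13/4) = 0 (numerator and denominator both coprime to 7), so x ∈ ℤ_7^×. Compute digits iteratively via a_i = x_i mod 7, x_{i+1} = (x_i − a_i)/7, with x_0 = x:
  x_0 = 13/4;  a_0 = 5;  x_1 = (x_0 − 5)/7 = -1/4
  x_1 = -1/4;  a_1 = 5;  x_2 = (x_1 − 5)/7 = -3/4
  x_2 = -3/4;  a_2 = 1;  x_3 = (x_2 − 1)/7 = -1/4
  x_3 = -1/4;  a_3 = 5;  x_4 = (x_3 − 5)/7 = -3/4
  x_4 = -3/4;  a_4 = 1;  x_5 = (x_4 − 1)/7 = -1/4
Digits: (5, 5, 1, 5, 1).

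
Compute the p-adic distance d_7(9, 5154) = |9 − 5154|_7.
d_7(9, 5154) = 1/343

Step 1 — x − y = 9 − 5154 = -5145. Step 2 — v_7(-5145) = 3 (factor: -5145 = −(7^3 · 15); the sign does not affect v_p). Step 3 — |x − y|_7 = 7^{-3} = 1/343.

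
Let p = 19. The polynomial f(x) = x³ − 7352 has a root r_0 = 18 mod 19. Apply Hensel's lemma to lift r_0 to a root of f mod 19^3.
r_2 = 1367 (mod 6859)

Hensel: r_{i+1} = r_i − f(r_i)/f′(r_i) mod 19^{i+2}, where f′(x) = 3x². Iterate:
  r_0 = 18 (mod 19)
  r_1 = 284 (mod 361)
  r_2 = 1367 (mod 6859)
Final: r = 1367 with f(r) ≡ 0 mod 19^3.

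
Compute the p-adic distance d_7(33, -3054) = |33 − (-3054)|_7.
d_7(33, -3054) = 1/343

Step 1 — x − y = 33 − (-3054) = 3087. Step 2 — v_7(3087) = 3 (factor: 3087 = (7^3 · 9); the sign does not affect v_p). Step 3 — |x − y|_7 = 7^{-3} = 1/343.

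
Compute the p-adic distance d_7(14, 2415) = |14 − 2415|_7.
d_7(14, 2415) = 1/2401

Step 1 — x − y = 14 − 2415 = -2401. Step 2 — v_7(-2401) = 4 (factor: -2401 = −(7^4 · 1); the sign does not affect v_p). Step 3 — |x − y|_7 = 7^{-4} = 1/2401.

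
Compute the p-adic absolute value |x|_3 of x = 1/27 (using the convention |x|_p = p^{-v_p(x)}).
|1/27|_3 = 27

Step 1 — compute v_3(x) by factoring powers of 3 out of the numerator and denominator: v_3(1/27) = -3. Step 2 — apply |x|_p = p^{-v_p(x)} = 3^{3} = 27.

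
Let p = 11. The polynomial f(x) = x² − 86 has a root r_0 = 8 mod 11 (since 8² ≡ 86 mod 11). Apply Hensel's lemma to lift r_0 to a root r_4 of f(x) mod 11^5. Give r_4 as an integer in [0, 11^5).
r_4 = 139477 (mod 161051)

Hensel's recurrence: r_{i+1} = r_i − f(r_i)·(f′(r_i))^{-1} mod 11^{i+2}, with f′(x) = 2x. Iterate:
  r_0 = 8 (mod 11)
  r_1 = 85 (mod 121)
  r_2 = 1053 (mod 1331)
  r_3 = 7708 (mod 14641)
  r_4 = 139477 (mod 161051)
Final: r_4 = 139477, and one checks f(r_4) ≡ 0 mod 11^5.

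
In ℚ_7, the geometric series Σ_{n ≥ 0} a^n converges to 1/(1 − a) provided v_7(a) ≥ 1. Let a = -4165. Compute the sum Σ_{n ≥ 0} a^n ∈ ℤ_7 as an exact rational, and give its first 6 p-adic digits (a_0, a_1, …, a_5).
Σ a^n = 1/(1 − a) = 1/4166;  first 6 digits = (1, 0, 6, 1, 6, 2)

v_7(a) = 2 ≥ 1, so the series converges in ℤ_7 to 1/(1 − a) = 1/(1 − (-4165)) = 1/4166. Expand this rational in ℤ_7: compute digits iteratively via d_i = x_i mod 7, x_{i+1} = (x_i − d_i)/7. The first 6 digits are (1, 0, 6, 1, 6, 2).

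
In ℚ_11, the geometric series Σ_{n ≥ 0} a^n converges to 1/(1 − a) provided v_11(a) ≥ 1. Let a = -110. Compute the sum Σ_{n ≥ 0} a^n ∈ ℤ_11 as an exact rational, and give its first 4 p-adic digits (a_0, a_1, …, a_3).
Σ a^n = 1/(1 − a) = 1/111;  first 4 digits = (1, 1, 0, 10)

v_11(a) = 1 ≥ 1, so the series converges in ℤ_11 to 1/(1 − a) = 1/(1 − (-110)) = 1/111. Expand this rational in ℤ_11: compute digits iteratively via d_i = x_i mod 11, x_{i+1} = (x_i − d_i)/11. The first 4 digits are (1, 1, 0, 10).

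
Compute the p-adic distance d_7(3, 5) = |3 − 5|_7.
d_7(3, 5) = 1

Step 1 — x − y = 3 − 5 = -2. Step 2 — v_7(-2) = 0 (factor: -2 = −(7^0 · 2); the sign does not affect v_p). Step 3 — |x − y|_7 = 7^{0} = 1.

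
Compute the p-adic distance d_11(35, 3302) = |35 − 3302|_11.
d_11(35, 3302) = 1/121

Step 1 — x − y = 35 − 3302 = -3267. Step 2 — v_11(-3267) = 2 (factor: -3267 = −(11^2 · 27); the sign does not affect v_p). Step 3 — |x − y|_11 = 11^{-2} = 1/121.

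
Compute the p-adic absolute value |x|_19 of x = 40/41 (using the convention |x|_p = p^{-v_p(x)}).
|40/41|_19 = 1

Step 1 — compute v_19(x) by factoring powers of 19 out of the numerator and denominator: v_19(40/41) = 0. Step 2 — apply |x|_p = p^{-v_p(x)} = 19^{0} = 1.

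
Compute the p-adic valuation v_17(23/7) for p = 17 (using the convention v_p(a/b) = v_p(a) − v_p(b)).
v_17(23/7) = 0

Factor powers of 17 from the numerator and denominator of the reduced fraction: 23 = 17^0 · 23 and 7 = 17^0 · 7. Apply v_p(a/b) = v_p(a) − v_p(b): v_17(23/7) = 0 − 0 = 0.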